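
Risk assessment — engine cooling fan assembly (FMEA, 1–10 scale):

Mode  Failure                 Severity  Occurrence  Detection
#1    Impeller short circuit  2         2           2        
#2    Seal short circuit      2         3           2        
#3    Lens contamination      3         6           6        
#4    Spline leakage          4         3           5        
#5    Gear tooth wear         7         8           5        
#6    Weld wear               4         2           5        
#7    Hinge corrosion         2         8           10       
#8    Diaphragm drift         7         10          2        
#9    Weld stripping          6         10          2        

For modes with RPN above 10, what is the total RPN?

920

RPN = Severity × Occurrence × Detection:
  #1: 2 × 2 × 2 = 8
  #2: 2 × 3 × 2 = 12
  #3: 3 × 6 × 6 = 108
  #4: 4 × 3 × 5 = 60
  #5: 7 × 8 × 5 = 280
  #6: 4 × 2 × 5 = 40
  #7: 2 × 8 × 10 = 160
  #8: 7 × 10 × 2 = 140
  #9: 6 × 10 × 2 = 120
RPN > 10: #2 (12), #3 (108), #4 (60), #5 (280), #6 (40), #7 (160), #8 (140), #9 (120).
Sum: 12 + 108 + 60 + 280 + 40 + 160 + 140 + 120 = 920.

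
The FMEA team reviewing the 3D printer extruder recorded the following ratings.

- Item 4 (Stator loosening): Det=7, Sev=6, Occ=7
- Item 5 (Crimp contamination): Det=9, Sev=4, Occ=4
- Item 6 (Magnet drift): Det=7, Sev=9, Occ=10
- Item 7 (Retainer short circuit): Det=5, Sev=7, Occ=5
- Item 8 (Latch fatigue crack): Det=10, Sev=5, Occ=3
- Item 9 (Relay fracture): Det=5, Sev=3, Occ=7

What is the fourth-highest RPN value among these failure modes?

150

RPN = Severity × Occurrence × Detection:
  Item 4: 6 × 7 × 7 = 294
  Item 5: 4 × 4 × 9 = 144
  Item 6: 9 × 10 × 7 = 630
  Item 7: 7 × 5 × 5 = 175
  Item 8: 5 × 3 × 10 = 150
  Item 9: 3 × 7 × 5 = 105
Sorted descending: 630, 294, 175, 150, 144, 105.
The fourth-highest RPN is 150 (Item 8).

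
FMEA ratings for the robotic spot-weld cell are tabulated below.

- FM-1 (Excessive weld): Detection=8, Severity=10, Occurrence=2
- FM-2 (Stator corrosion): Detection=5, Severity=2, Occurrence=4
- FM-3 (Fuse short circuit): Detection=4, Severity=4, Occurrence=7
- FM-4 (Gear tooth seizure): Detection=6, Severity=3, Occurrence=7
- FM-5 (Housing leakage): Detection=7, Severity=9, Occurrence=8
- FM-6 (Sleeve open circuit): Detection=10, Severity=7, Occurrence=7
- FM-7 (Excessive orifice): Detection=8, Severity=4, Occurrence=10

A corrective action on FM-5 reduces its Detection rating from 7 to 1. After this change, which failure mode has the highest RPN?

RPN = Severity × Occurrence × Detection:
  FM-1: 10 × 2 × 8 = 160
  FM-2: 2 × 4 × 5 = 40
  FM-3: 4 × 7 × 4 = 112
  FM-4: 3 × 7 × 6 = 126
  FM-5: 9 × 8 × 7 = 504
  FM-6: 7 × 7 × 10 = 490
  FM-7: 4 × 10 × 8 = 320
After action: FM-5 → 9 × 8 × 1 = 72.
Revised RPNs: FM-6=490, FM-7=320, FM-1=160, FM-4=126, FM-3=112, FM-5=72, FM-2=40.
Highest is now FM-6 (490).

FM-6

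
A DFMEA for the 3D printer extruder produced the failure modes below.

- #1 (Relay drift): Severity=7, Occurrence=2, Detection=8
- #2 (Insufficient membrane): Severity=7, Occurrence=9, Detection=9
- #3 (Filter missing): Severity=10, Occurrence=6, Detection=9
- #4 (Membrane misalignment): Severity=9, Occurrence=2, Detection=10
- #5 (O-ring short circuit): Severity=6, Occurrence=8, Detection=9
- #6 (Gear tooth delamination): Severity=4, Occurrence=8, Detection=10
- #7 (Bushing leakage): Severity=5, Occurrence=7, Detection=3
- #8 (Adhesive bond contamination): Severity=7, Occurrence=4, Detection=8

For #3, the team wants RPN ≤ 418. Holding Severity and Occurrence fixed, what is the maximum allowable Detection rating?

#3: S=10, O=6, D=9 → current RPN = 540.
Fixed product = 60. Need 60 × D ≤ 418, so D ≤ 418/60 = 6.97.
Maximum integer Detection rating = 6 (gives RPN 360; D=7 would give 420 > 418).

6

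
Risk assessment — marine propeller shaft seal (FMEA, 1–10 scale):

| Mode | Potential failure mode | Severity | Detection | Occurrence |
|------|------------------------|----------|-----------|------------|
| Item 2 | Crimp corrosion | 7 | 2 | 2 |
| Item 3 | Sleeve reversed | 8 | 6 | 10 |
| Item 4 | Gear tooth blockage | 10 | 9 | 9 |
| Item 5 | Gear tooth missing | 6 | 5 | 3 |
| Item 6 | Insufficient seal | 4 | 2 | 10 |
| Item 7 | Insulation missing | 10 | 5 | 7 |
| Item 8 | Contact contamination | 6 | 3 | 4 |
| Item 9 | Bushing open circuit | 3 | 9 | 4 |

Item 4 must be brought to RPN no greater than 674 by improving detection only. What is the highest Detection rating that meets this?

7

Item 4: S=10, O=9, D=9 → current RPN = 810.
Fixed product = 90. Need 90 × D ≤ 674, so D ≤ 674/90 = 7.49.
Maximum integer Detection rating = 7 (gives RPN 630; D=8 would give 720 > 674).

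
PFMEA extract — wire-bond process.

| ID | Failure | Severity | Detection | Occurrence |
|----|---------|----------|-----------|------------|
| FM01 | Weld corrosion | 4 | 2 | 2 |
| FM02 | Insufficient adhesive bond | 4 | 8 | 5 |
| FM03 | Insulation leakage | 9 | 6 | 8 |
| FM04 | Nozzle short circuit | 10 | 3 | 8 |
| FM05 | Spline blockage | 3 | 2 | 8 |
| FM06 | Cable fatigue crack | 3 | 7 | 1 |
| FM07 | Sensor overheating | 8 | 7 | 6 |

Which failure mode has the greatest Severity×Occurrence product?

Criticality = Severity × Occurrence:
  FM01: 4 × 2 = 8
  FM02: 4 × 5 = 20
  FM03: 9 × 8 = 72
  FM04: 10 × 8 = 80
  FM05: 3 × 8 = 24
  FM06: 3 × 1 = 3
  FM07: 8 × 6 = 48
Highest criticality is 80 → FM04.

FM04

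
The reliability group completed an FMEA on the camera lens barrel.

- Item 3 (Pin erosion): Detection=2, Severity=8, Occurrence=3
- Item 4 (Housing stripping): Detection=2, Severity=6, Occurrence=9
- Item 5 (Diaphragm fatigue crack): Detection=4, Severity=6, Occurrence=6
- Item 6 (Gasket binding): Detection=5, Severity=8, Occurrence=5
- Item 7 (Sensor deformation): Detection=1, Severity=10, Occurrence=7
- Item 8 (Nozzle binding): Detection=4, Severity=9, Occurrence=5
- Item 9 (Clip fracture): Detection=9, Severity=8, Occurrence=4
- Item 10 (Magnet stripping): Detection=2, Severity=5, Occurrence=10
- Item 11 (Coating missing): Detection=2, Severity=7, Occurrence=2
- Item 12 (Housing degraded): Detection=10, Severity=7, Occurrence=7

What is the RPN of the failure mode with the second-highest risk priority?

RPN = Severity × Occurrence × Detection:
  Item 3: 8 × 3 × 2 = 48
  Item 4: 6 × 9 × 2 = 108
  Item 5: 6 × 6 × 4 = 144
  Item 6: 8 × 5 × 5 = 200
  Item 7: 10 × 7 × 1 = 70
  Item 8: 9 × 5 × 4 = 180
  Item 9: 8 × 4 × 9 = 288
  Item 10: 5 × 10 × 2 = 100
  Item 11: 7 × 2 × 2 = 28
  Item 12: 7 × 7 × 10 = 490
Sorted descending: 490, 288, 200, 180, 144, 108, 100, 70, 48, 28.
The second-highest RPN is 288 (Item 9).

288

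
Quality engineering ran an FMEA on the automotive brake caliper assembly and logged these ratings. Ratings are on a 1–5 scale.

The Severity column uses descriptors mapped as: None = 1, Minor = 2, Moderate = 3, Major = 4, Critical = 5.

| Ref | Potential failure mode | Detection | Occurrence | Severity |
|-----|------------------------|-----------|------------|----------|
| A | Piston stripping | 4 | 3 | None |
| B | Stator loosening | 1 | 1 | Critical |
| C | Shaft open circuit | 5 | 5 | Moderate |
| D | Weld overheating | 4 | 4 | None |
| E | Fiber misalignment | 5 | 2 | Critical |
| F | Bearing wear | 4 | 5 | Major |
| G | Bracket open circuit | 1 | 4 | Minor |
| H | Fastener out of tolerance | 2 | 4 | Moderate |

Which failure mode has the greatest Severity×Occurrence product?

Criticality = Severity × Occurrence:
  A: 1 × 3 = 3
  B: 5 × 1 = 5
  C: 3 × 5 = 15
  D: 1 × 4 = 4
  E: 5 × 2 = 10
  F: 4 × 5 = 20
  G: 2 × 4 = 8
  H: 3 × 4 = 12
Highest criticality is 20 → F.

F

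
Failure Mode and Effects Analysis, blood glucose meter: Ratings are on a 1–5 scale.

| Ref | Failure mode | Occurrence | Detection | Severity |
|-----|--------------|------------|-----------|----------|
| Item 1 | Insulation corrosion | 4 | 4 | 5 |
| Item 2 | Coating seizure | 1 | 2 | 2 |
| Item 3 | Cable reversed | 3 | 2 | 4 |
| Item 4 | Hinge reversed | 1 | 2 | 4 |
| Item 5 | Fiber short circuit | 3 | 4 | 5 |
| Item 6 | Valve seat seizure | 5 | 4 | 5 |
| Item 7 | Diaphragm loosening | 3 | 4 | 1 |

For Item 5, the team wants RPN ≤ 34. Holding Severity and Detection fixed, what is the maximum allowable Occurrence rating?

Item 5: S=5, O=3, D=4 → current RPN = 60.
Fixed product = 20. Need 20 × O ≤ 34, so O ≤ 34/20 = 1.70.
Maximum integer Occurrence rating = 1 (gives RPN 20; O=2 would give 40 > 34).

1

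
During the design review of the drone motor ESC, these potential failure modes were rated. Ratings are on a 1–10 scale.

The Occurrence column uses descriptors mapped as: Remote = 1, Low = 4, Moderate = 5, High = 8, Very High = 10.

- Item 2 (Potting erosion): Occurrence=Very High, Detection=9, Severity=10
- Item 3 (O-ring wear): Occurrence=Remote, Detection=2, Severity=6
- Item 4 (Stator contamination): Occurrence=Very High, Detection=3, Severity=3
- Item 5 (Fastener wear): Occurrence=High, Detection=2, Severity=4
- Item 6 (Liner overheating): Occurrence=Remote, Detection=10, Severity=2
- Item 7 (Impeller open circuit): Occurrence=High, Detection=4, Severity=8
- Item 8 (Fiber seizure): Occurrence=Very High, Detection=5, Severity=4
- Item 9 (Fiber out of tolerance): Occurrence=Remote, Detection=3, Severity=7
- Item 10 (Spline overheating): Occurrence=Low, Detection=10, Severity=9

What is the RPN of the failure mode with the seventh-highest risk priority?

21

RPN = Severity × Occurrence × Detection:
  Item 2: 10 × 10 × 9 = 900
  Item 3: 6 × 1 × 2 = 12
  Item 4: 3 × 10 × 3 = 90
  Item 5: 4 × 8 × 2 = 64
  Item 6: 2 × 1 × 10 = 20
  Item 7: 8 × 8 × 4 = 256
  Item 8: 4 × 10 × 5 = 200
  Item 9: 7 × 1 × 3 = 21
  Item 10: 9 × 4 × 10 = 360
Sorted descending: 900, 360, 256, 200, 90, 64, 21, 20, 12.
The seventh-highest RPN is 21 (Item 9).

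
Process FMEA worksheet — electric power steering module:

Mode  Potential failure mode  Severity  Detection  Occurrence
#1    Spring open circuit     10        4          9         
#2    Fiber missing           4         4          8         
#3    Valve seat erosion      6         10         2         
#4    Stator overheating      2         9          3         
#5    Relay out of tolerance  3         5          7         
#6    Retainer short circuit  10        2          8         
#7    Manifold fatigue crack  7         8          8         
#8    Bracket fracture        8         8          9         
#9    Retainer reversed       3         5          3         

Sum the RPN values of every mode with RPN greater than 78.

1897

RPN = Severity × Occurrence × Detection:
  #1: 10 × 9 × 4 = 360
  #2: 4 × 8 × 4 = 128
  #3: 6 × 2 × 10 = 120
  #4: 2 × 3 × 9 = 54
  #5: 3 × 7 × 5 = 105
  #6: 10 × 8 × 2 = 160
  #7: 7 × 8 × 8 = 448
  #8: 8 × 9 × 8 = 576
  #9: 3 × 3 × 5 = 45
RPN > 78: #1 (360), #2 (128), #3 (120), #5 (105), #6 (160), #7 (448), #8 (576).
Sum: 360 + 128 + 120 + 105 + 160 + 448 + 576 = 1897.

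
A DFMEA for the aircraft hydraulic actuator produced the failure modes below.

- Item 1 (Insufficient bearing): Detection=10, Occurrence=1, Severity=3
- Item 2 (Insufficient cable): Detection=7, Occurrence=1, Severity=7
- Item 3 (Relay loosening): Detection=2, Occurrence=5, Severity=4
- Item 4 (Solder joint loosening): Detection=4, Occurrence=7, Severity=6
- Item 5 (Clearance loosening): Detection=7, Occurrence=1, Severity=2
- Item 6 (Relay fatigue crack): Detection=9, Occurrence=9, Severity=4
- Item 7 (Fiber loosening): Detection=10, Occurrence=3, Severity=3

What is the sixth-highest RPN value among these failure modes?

RPN = Severity × Occurrence × Detection:
  Item 1: 3 × 1 × 10 = 30
  Item 2: 7 × 1 × 7 = 49
  Item 3: 4 × 5 × 2 = 40
  Item 4: 6 × 7 × 4 = 168
  Item 5: 2 × 1 × 7 = 14
  Item 6: 4 × 9 × 9 = 324
  Item 7: 3 × 3 × 10 = 90
Sorted descending: 324, 168, 90, 49, 40, 30, 14.
The sixth-highest RPN is 30 (Item 1).

30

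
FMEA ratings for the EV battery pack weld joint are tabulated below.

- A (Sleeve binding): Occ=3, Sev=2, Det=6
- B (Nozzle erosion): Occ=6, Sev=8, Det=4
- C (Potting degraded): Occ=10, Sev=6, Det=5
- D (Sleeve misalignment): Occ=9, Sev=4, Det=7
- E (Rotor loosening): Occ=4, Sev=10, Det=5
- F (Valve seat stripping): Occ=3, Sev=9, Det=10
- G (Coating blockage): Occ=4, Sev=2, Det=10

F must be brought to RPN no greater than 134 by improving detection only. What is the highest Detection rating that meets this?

4

F: S=9, O=3, D=10 → current RPN = 270.
Fixed product = 27. Need 27 × D ≤ 134, so D ≤ 134/27 = 4.96.
Maximum integer Detection rating = 4 (gives RPN 108; D=5 would give 135 > 134).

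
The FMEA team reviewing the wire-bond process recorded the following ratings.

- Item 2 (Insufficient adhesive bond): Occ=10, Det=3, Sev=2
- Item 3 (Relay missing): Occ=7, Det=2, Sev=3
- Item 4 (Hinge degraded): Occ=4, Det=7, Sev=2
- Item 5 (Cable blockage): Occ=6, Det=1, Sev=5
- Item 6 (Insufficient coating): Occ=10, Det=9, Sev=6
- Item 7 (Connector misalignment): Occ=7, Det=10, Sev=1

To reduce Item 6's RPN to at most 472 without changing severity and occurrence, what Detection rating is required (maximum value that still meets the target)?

Item 6: S=6, O=10, D=9 → current RPN = 540.
Fixed product = 60. Need 60 × D ≤ 472, so D ≤ 472/60 = 7.87.
Maximum integer Detection rating = 7 (gives RPN 420; D=8 would give 480 > 472).

7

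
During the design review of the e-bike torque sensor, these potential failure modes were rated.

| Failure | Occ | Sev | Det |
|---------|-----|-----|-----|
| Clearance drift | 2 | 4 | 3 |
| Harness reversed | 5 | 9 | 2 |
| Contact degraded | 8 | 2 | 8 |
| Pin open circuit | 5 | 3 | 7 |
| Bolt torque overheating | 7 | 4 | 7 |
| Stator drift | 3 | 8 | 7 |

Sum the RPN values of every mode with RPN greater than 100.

597

RPN = Severity × Occurrence × Detection:
  Clearance drift: 4 × 2 × 3 = 24
  Harness reversed: 9 × 5 × 2 = 90
  Contact degraded: 2 × 8 × 8 = 128
  Pin open circuit: 3 × 5 × 7 = 105
  Bolt torque overheating: 4 × 7 × 7 = 196
  Stator drift: 8 × 3 × 7 = 168
RPN > 100: Contact degraded (128), Pin open circuit (105), Bolt torque overheating (196), Stator drift (168).
Sum: 128 + 105 + 196 + 168 = 597.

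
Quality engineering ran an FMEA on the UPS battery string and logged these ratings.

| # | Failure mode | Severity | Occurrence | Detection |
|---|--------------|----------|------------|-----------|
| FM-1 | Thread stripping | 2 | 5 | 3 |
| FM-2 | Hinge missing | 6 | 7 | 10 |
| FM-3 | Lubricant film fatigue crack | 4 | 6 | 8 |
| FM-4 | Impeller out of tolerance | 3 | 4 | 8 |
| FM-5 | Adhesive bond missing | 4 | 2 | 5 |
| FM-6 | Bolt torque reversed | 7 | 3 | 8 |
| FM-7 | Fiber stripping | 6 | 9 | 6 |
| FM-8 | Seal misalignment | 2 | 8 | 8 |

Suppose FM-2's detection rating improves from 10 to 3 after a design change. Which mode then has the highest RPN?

FM-7

RPN = Severity × Occurrence × Detection:
  FM-1: 2 × 5 × 3 = 30
  FM-2: 6 × 7 × 10 = 420
  FM-3: 4 × 6 × 8 = 192
  FM-4: 3 × 4 × 8 = 96
  FM-5: 4 × 2 × 5 = 40
  FM-6: 7 × 3 × 8 = 168
  FM-7: 6 × 9 × 6 = 324
  FM-8: 2 × 8 × 8 = 128
After action: FM-2 → 6 × 7 × 3 = 126.
Revised RPNs: FM-7=324, FM-3=192, FM-6=168, FM-8=128, FM-2=126, FM-4=96, FM-5=40, FM-1=30.
Highest is now FM-7 (324).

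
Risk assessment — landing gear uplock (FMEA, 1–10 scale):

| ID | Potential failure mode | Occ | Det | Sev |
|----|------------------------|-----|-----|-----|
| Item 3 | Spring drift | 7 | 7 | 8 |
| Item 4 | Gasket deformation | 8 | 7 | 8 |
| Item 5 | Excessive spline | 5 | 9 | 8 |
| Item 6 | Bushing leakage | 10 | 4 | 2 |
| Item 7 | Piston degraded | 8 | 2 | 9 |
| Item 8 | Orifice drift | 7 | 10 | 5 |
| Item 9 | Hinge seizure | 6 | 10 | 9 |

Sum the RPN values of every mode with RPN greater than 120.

2234

RPN = Severity × Occurrence × Detection:
  Item 3: 8 × 7 × 7 = 392
  Item 4: 8 × 8 × 7 = 448
  Item 5: 8 × 5 × 9 = 360
  Item 6: 2 × 10 × 4 = 80
  Item 7: 9 × 8 × 2 = 144
  Item 8: 5 × 7 × 10 = 350
  Item 9: 9 × 6 × 10 = 540
RPN > 120: Item 3 (392), Item 4 (448), Item 5 (360), Item 7 (144), Item 8 (350), Item 9 (540).
Sum: 392 + 448 + 360 + 144 + 350 + 540 = 2234.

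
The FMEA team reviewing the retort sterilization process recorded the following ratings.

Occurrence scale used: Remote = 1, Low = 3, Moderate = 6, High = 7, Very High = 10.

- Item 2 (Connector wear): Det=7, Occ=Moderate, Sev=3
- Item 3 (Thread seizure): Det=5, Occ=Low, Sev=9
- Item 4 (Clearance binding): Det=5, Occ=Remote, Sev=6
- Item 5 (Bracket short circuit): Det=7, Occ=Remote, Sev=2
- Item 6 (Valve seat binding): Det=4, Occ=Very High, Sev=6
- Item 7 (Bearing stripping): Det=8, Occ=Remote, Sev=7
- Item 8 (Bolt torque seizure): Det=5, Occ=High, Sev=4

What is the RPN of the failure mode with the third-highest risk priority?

RPN = Severity × Occurrence × Detection:
  Item 2: 3 × 6 × 7 = 126
  Item 3: 9 × 3 × 5 = 135
  Item 4: 6 × 1 × 5 = 30
  Item 5: 2 × 1 × 7 = 14
  Item 6: 6 × 10 × 4 = 240
  Item 7: 7 × 1 × 8 = 56
  Item 8: 4 × 7 × 5 = 140
Sorted descending: 240, 140, 135, 126, 56, 30, 14.
The third-highest RPN is 135 (Item 3).

135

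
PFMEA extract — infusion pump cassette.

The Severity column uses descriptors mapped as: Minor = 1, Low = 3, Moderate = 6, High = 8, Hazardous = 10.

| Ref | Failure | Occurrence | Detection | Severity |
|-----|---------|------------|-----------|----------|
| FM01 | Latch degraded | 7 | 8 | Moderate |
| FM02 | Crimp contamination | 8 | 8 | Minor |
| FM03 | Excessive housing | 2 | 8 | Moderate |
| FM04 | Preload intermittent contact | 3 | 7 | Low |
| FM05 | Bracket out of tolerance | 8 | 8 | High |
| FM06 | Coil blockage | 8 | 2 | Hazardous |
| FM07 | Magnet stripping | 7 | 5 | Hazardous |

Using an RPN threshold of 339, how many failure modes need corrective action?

RPN = Severity × Occurrence × Detection:
  FM01: 6 × 7 × 8 = 336
  FM02: 1 × 8 × 8 = 64
  FM03: 6 × 2 × 8 = 96
  FM04: 3 × 3 × 7 = 63
  FM05: 8 × 8 × 8 = 512
  FM06: 10 × 8 × 2 = 160
  FM07: 10 × 7 × 5 = 350
Modes with RPN ≥ 339: FM05 (512), FM07 (350) → 2.

2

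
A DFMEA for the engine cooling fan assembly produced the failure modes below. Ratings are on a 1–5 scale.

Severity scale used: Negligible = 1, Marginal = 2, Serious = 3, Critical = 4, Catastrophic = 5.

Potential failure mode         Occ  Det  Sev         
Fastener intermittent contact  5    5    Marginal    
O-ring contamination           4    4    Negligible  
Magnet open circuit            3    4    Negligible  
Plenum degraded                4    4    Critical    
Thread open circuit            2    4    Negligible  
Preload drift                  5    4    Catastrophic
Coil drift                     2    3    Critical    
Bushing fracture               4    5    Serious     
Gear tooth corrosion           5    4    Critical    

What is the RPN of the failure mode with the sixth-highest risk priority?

24

RPN = Severity × Occurrence × Detection:
  Fastener intermittent contact: 2 × 5 × 5 = 50
  O-ring contamination: 1 × 4 × 4 = 16
  Magnet open circuit: 1 × 3 × 4 = 12
  Plenum degraded: 4 × 4 × 4 = 64
  Thread open circuit: 1 × 2 × 4 = 8
  Preload drift: 5 × 5 × 4 = 100
  Coil drift: 4 × 2 × 3 = 24
  Bushing fracture: 3 × 4 × 5 = 60
  Gear tooth corrosion: 4 × 5 × 4 = 80
Sorted descending: 100, 80, 64, 60, 50, 24, 16, 12, 8.
The sixth-highest RPN is 24 (Coil drift).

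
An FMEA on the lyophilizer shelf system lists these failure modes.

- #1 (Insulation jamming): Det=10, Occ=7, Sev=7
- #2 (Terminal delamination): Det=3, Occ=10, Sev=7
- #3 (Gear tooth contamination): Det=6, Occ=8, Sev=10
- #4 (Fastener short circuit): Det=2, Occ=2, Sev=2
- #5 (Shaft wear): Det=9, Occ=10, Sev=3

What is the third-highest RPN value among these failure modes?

270

RPN = Severity × Occurrence × Detection:
  #1: 7 × 7 × 10 = 490
  #2: 7 × 10 × 3 = 210
  #3: 10 × 8 × 6 = 480
  #4: 2 × 2 × 2 = 8
  #5: 3 × 10 × 9 = 270
Sorted descending: 490, 480, 270, 210, 8.
The third-highest RPN is 270 (#5).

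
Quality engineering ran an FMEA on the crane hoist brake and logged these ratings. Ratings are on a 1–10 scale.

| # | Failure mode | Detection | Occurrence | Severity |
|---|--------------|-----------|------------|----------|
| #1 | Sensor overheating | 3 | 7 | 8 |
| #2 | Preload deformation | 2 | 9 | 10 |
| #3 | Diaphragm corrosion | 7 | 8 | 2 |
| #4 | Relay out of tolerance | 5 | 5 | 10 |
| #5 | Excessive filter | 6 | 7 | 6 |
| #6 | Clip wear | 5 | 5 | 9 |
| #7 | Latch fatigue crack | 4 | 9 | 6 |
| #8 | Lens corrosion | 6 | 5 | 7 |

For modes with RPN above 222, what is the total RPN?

RPN = Severity × Occurrence × Detection:
  #1: 8 × 7 × 3 = 168
  #2: 10 × 9 × 2 = 180
  #3: 2 × 8 × 7 = 112
  #4: 10 × 5 × 5 = 250
  #5: 6 × 7 × 6 = 252
  #6: 9 × 5 × 5 = 225
  #7: 6 × 9 × 4 = 216
  #8: 7 × 5 × 6 = 210
RPN > 222: #4 (250), #5 (252), #6 (225).
Sum: 250 + 252 + 225 = 727.

727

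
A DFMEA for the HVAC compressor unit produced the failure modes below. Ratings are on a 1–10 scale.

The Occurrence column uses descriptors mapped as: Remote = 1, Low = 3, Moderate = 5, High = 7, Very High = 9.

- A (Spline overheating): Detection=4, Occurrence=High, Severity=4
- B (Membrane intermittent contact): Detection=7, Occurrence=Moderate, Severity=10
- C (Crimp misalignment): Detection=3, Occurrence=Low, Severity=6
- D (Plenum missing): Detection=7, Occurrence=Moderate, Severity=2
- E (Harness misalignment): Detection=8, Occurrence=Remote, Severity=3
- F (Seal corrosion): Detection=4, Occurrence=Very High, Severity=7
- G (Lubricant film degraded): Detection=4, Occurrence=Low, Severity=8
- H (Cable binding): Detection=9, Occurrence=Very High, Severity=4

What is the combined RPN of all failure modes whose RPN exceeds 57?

1204

RPN = Severity × Occurrence × Detection:
  A: 4 × 7 × 4 = 112
  B: 10 × 5 × 7 = 350
  C: 6 × 3 × 3 = 54
  D: 2 × 5 × 7 = 70
  E: 3 × 1 × 8 = 24
  F: 7 × 9 × 4 = 252
  G: 8 × 3 × 4 = 96
  H: 4 × 9 × 9 = 324
RPN > 57: A (112), B (350), D (70), F (252), G (96), H (324).
Sum: 112 + 350 + 70 + 252 + 96 + 324 = 1204.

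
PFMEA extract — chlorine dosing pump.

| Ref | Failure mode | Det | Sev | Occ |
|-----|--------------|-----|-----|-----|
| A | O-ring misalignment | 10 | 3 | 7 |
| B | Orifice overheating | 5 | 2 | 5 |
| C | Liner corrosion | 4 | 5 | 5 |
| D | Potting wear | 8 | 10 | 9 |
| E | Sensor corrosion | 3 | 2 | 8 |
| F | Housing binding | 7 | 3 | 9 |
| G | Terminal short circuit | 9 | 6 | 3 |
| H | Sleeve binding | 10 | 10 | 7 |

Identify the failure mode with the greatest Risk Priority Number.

RPN = Severity × Occurrence × Detection:
  A: 3 × 7 × 10 = 210
  B: 2 × 5 × 5 = 50
  C: 5 × 5 × 4 = 100
  D: 10 × 9 × 8 = 720
  E: 2 × 8 × 3 = 48
  F: 3 × 9 × 7 = 189
  G: 6 × 3 × 9 = 162
  H: 10 × 7 × 10 = 700
Highest RPN is 720 → D.

D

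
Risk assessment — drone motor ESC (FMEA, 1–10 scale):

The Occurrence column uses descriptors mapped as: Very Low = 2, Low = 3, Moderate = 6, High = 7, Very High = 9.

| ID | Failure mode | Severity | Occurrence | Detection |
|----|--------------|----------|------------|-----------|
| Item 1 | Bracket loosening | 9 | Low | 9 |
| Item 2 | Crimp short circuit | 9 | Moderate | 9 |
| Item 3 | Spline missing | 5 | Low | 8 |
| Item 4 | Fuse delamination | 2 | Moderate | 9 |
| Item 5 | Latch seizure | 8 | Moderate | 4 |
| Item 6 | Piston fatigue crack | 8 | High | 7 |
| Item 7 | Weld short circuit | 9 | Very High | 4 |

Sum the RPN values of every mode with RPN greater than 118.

1757

RPN = Severity × Occurrence × Detection:
  Item 1: 9 × 3 × 9 = 243
  Item 2: 9 × 6 × 9 = 486
  Item 3: 5 × 3 × 8 = 120
  Item 4: 2 × 6 × 9 = 108
  Item 5: 8 × 6 × 4 = 192
  Item 6: 8 × 7 × 7 = 392
  Item 7: 9 × 9 × 4 = 324
RPN > 118: Item 1 (243), Item 2 (486), Item 3 (120), Item 5 (192), Item 6 (392), Item 7 (324).
Sum: 243 + 486 + 120 + 192 + 392 + 324 = 1757.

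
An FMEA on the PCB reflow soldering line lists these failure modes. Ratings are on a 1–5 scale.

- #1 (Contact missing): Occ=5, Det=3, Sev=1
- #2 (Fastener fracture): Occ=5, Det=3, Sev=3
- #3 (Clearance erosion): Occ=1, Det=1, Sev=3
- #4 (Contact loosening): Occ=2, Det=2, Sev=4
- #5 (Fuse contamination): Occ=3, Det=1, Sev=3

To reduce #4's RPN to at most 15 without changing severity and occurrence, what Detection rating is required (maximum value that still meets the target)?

#4: S=4, O=2, D=2 → current RPN = 16.
Fixed product = 8. Need 8 × D ≤ 15, so D ≤ 15/8 = 1.88.
Maximum integer Detection rating = 1 (gives RPN 8; D=2 would give 16 > 15).

1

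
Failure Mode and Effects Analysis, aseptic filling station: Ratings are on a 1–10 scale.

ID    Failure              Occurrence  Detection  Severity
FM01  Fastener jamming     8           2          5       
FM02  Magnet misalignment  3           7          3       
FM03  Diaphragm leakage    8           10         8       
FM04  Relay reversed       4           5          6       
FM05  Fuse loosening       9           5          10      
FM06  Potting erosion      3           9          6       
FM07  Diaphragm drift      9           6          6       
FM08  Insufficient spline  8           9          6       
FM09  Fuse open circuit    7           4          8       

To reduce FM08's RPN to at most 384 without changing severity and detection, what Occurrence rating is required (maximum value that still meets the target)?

FM08: S=6, O=8, D=9 → current RPN = 432.
Fixed product = 54. Need 54 × O ≤ 384, so O ≤ 384/54 = 7.11.
Maximum integer Occurrence rating = 7 (gives RPN 378; O=8 would give 432 > 384).

7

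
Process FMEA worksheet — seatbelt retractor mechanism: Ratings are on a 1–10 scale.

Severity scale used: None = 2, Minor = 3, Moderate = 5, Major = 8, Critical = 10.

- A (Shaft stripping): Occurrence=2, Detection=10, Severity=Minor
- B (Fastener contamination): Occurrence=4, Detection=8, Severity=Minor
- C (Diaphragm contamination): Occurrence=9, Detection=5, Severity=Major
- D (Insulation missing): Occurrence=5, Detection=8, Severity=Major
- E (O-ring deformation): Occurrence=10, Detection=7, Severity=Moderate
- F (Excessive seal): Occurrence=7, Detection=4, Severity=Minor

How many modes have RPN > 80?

5

RPN = Severity × Occurrence × Detection:
  A: 3 × 2 × 10 = 60
  B: 3 × 4 × 8 = 96
  C: 8 × 9 × 5 = 360
  D: 8 × 5 × 8 = 320
  E: 5 × 10 × 7 = 350
  F: 3 × 7 × 4 = 84
Modes with RPN > 80: B (96), C (360), D (320), E (350), F (84) → 5.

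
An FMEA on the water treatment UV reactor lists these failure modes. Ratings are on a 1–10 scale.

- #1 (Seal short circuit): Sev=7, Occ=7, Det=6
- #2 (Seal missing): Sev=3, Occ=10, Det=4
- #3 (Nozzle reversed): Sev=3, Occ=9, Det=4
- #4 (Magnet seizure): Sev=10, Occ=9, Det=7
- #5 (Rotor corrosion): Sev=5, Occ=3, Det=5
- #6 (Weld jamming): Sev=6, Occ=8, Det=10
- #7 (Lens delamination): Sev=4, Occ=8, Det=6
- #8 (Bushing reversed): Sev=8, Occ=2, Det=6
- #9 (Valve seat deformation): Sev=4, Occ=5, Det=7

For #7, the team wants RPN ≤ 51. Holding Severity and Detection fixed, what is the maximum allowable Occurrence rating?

2

#7: S=4, O=8, D=6 → current RPN = 192.
Fixed product = 24. Need 24 × O ≤ 51, so O ≤ 51/24 = 2.12.
Maximum integer Occurrence rating = 2 (gives RPN 48; O=3 would give 72 > 51).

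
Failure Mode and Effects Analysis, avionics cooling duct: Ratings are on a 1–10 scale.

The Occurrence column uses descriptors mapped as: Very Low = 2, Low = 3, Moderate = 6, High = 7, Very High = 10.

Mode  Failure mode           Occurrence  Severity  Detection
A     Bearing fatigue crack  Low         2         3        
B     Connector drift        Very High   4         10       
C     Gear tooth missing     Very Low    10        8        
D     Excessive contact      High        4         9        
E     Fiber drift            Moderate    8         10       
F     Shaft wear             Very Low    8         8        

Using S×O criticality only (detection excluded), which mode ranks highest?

E

Criticality = Severity × Occurrence:
  A: 2 × 3 = 6
  B: 4 × 10 = 40
  C: 10 × 2 = 20
  D: 4 × 7 = 28
  E: 8 × 6 = 48
  F: 8 × 2 = 16
Highest criticality is 48 → E.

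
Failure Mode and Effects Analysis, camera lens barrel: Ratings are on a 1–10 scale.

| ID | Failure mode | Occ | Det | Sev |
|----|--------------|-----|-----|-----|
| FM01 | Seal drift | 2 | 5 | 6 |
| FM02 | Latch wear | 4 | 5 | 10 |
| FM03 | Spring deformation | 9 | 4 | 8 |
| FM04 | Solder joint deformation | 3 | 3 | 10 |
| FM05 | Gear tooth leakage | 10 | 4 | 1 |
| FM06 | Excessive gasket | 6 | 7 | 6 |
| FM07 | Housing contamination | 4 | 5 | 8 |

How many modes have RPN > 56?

RPN = Severity × Occurrence × Detection:
  FM01: 6 × 2 × 5 = 60
  FM02: 10 × 4 × 5 = 200
  FM03: 8 × 9 × 4 = 288
  FM04: 10 × 3 × 3 = 90
  FM05: 1 × 10 × 4 = 40
  FM06: 6 × 6 × 7 = 252
  FM07: 8 × 4 × 5 = 160
Modes with RPN > 56: FM01 (60), FM02 (200), FM03 (288), FM04 (90), FM06 (252), FM07 (160) → 6.

6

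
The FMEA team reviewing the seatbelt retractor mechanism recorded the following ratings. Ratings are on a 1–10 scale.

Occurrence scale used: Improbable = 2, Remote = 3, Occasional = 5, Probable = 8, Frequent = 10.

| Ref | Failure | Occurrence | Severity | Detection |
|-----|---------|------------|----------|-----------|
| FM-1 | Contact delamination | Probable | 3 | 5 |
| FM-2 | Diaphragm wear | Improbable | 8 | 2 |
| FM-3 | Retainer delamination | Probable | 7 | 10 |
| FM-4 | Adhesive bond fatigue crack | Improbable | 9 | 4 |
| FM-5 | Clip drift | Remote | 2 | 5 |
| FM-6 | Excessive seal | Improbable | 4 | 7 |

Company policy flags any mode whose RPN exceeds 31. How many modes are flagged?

RPN = Severity × Occurrence × Detection:
  FM-1: 3 × 8 × 5 = 120
  FM-2: 8 × 2 × 2 = 32
  FM-3: 7 × 8 × 10 = 560
  FM-4: 9 × 2 × 4 = 72
  FM-5: 2 × 3 × 5 = 30
  FM-6: 4 × 2 × 7 = 56
Modes with RPN > 31: FM-1 (120), FM-2 (32), FM-3 (560), FM-4 (72), FM-6 (56) → 5.

5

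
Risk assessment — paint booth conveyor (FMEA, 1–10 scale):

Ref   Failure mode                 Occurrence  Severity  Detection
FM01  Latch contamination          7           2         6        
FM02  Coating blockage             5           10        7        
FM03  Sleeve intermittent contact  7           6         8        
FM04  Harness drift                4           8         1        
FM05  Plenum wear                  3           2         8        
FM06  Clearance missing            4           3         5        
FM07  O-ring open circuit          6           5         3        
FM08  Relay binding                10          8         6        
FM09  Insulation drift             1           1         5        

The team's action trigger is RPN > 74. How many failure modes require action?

5

RPN = Severity × Occurrence × Detection:
  FM01: 2 × 7 × 6 = 84
  FM02: 10 × 5 × 7 = 350
  FM03: 6 × 7 × 8 = 336
  FM04: 8 × 4 × 1 = 32
  FM05: 2 × 3 × 8 = 48
  FM06: 3 × 4 × 5 = 60
  FM07: 5 × 6 × 3 = 90
  FM08: 8 × 10 × 6 = 480
  FM09: 1 × 1 × 5 = 5
Modes with RPN > 74: FM01 (84), FM02 (350), FM03 (336), FM07 (90), FM08 (480) → 5.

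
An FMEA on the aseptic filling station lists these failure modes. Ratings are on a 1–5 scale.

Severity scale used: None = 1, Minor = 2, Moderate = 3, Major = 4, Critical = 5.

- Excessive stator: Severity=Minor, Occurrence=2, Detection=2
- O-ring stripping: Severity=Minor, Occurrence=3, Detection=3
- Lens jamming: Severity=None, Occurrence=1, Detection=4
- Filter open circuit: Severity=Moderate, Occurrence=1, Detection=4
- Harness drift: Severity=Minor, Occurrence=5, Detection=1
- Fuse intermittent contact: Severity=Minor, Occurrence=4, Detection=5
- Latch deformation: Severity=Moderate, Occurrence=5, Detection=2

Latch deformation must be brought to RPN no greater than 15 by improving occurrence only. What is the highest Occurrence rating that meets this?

2

Latch deformation: S=3, O=5, D=2 → current RPN = 30.
Fixed product = 6. Need 6 × O ≤ 15, so O ≤ 15/6 = 2.50.
Maximum integer Occurrence rating = 2 (gives RPN 12; O=3 would give 18 > 15).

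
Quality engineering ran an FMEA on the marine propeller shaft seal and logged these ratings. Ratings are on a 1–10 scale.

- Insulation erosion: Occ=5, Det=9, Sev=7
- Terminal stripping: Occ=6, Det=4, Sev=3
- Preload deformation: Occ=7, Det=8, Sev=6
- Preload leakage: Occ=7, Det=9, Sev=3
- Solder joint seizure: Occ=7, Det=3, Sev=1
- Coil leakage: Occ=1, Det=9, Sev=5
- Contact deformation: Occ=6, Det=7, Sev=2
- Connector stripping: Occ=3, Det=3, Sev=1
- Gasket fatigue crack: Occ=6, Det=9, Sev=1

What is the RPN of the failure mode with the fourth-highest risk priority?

84

RPN = Severity × Occurrence × Detection:
  Insulation erosion: 7 × 5 × 9 = 315
  Terminal stripping: 3 × 6 × 4 = 72
  Preload deformation: 6 × 7 × 8 = 336
  Preload leakage: 3 × 7 × 9 = 189
  Solder joint seizure: 1 × 7 × 3 = 21
  Coil leakage: 5 × 1 × 9 = 45
  Contact deformation: 2 × 6 × 7 = 84
  Connector stripping: 1 × 3 × 3 = 9
  Gasket fatigue crack: 1 × 6 × 9 = 54
Sorted descending: 336, 315, 189, 84, 72, 54, 45, 21, 9.
The fourth-highest RPN is 84 (Contact deformation).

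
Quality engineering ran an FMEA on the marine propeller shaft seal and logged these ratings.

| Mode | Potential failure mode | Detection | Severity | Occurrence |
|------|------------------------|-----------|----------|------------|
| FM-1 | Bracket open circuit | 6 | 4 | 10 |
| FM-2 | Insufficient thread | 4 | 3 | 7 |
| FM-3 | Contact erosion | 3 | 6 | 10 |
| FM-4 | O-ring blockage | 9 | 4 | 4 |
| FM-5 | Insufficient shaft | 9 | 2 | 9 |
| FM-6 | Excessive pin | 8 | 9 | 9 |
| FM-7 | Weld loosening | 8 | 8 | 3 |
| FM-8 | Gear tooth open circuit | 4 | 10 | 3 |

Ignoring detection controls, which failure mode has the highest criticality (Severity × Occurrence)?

Criticality = Severity × Occurrence:
  FM-1: 4 × 10 = 40
  FM-2: 3 × 7 = 21
  FM-3: 6 × 10 = 60
  FM-4: 4 × 4 = 16
  FM-5: 2 × 9 = 18
  FM-6: 9 × 9 = 81
  FM-7: 8 × 3 = 24
  FM-8: 10 × 3 = 30
Highest criticality is 81 → FM-6.

FM-6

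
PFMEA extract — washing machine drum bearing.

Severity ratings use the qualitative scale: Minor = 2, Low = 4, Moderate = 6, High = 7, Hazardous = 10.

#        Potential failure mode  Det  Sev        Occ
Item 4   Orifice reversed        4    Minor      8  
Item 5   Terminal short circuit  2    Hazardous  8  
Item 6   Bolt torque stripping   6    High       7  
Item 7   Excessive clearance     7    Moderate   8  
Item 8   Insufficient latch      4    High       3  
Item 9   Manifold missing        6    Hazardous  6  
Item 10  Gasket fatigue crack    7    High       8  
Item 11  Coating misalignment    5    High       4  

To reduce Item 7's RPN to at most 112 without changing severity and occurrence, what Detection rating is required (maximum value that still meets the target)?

Item 7: S=6, O=8, D=7 → current RPN = 336.
Fixed product = 48. Need 48 × D ≤ 112, so D ≤ 112/48 = 2.33.
Maximum integer Detection rating = 2 (gives RPN 96; D=3 would give 144 > 112).

2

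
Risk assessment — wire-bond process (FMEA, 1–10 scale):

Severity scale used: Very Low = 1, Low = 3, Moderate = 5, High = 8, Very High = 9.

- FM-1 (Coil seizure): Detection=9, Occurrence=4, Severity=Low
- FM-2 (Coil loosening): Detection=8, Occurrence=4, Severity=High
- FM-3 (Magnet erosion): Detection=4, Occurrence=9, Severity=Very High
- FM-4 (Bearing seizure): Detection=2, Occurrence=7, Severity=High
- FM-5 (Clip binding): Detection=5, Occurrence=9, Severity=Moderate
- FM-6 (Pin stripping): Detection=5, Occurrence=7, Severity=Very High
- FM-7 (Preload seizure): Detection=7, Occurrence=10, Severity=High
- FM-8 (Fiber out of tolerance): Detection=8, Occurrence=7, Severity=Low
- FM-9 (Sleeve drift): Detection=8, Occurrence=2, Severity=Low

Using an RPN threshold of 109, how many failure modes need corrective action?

7

RPN = Severity × Occurrence × Detection:
  FM-1: 3 × 4 × 9 = 108
  FM-2: 8 × 4 × 8 = 256
  FM-3: 9 × 9 × 4 = 324
  FM-4: 8 × 7 × 2 = 112
  FM-5: 5 × 9 × 5 = 225
  FM-6: 9 × 7 × 5 = 315
  FM-7: 8 × 10 × 7 = 560
  FM-8: 3 × 7 × 8 = 168
  FM-9: 3 × 2 × 8 = 48
Modes with RPN ≥ 109: FM-2 (256), FM-3 (324), FM-4 (112), FM-5 (225), FM-6 (315), FM-7 (560), FM-8 (168) → 7.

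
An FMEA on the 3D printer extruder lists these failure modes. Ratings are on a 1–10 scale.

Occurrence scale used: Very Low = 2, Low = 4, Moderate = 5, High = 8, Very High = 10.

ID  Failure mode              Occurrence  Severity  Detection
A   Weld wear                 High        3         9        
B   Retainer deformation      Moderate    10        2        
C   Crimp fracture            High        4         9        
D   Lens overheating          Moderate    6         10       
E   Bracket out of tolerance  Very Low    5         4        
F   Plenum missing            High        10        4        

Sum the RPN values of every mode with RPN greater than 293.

RPN = Severity × Occurrence × Detection:
  A: 3 × 8 × 9 = 216
  B: 10 × 5 × 2 = 100
  C: 4 × 8 × 9 = 288
  D: 6 × 5 × 10 = 300
  E: 5 × 2 × 4 = 40
  F: 10 × 8 × 4 = 320
RPN > 293: D (300), F (320).
Sum: 300 + 320 = 620.

620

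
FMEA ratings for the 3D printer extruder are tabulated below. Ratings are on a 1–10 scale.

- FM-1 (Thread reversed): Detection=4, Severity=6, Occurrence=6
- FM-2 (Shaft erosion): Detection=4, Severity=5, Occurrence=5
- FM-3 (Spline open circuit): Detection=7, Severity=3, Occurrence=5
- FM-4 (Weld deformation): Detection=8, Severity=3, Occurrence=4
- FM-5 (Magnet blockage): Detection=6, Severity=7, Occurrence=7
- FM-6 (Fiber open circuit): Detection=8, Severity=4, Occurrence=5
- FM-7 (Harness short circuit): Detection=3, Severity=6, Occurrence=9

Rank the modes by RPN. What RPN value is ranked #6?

RPN = Severity × Occurrence × Detection:
  FM-1: 6 × 6 × 4 = 144
  FM-2: 5 × 5 × 4 = 100
  FM-3: 3 × 5 × 7 = 105
  FM-4: 3 × 4 × 8 = 96
  FM-5: 7 × 7 × 6 = 294
  FM-6: 4 × 5 × 8 = 160
  FM-7: 6 × 9 × 3 = 162
Sorted descending: 294, 162, 160, 144, 105, 100, 96.
The sixth-highest RPN is 100 (FM-2).

100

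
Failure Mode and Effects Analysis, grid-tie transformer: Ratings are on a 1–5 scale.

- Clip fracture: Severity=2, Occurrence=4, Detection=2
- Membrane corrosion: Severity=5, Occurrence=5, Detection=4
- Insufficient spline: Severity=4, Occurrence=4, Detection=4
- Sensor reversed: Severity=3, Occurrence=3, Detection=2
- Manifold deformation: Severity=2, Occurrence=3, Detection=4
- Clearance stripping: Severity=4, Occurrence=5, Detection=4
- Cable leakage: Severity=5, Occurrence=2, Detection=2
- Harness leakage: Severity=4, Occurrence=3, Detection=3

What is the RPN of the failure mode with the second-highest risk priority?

80

RPN = Severity × Occurrence × Detection:
  Clip fracture: 2 × 4 × 2 = 16
  Membrane corrosion: 5 × 5 × 4 = 100
  Insufficient spline: 4 × 4 × 4 = 64
  Sensor reversed: 3 × 3 × 2 = 18
  Manifold deformation: 2 × 3 × 4 = 24
  Clearance stripping: 4 × 5 × 4 = 80
  Cable leakage: 5 × 2 × 2 = 20
  Harness leakage: 4 × 3 × 3 = 36
Sorted descending: 100, 80, 64, 36, 24, 20, 18, 16.
The second-highest RPN is 80 (Clearance stripping).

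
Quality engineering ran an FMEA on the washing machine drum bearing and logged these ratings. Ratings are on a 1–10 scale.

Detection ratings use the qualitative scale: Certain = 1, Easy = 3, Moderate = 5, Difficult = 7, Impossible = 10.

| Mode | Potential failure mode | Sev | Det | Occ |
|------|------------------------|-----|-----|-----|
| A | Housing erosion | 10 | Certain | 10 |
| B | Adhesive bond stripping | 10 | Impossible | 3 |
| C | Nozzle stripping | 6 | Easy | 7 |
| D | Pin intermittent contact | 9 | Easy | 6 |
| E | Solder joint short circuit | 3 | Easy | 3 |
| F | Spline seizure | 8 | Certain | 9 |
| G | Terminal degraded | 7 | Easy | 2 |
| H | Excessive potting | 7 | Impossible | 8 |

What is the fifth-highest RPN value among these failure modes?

100

RPN = Severity × Occurrence × Detection:
  A: 10 × 10 × 1 = 100
  B: 10 × 3 × 10 = 300
  C: 6 × 7 × 3 = 126
  D: 9 × 6 × 3 = 162
  E: 3 × 3 × 3 = 27
  F: 8 × 9 × 1 = 72
  G: 7 × 2 × 3 = 42
  H: 7 × 8 × 10 = 560
Sorted descending: 560, 300, 162, 126, 100, 72, 42, 27.
The fifth-highest RPN is 100 (A).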